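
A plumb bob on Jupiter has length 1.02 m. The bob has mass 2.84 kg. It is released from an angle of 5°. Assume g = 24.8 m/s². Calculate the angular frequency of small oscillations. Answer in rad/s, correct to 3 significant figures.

ω = √(g/L) = √(24.8/1.02) = 4.93 rad/s.

4.93 rad/s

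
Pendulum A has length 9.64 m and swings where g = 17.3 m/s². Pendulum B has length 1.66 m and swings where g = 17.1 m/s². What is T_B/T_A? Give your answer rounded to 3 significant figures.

0.417

T = 2π√(L/g), so T_B/T_A = √((L_B/g_B)/(L_A/g_A)) = √((1.66/17.1)/(9.64/17.3)) = 0.417.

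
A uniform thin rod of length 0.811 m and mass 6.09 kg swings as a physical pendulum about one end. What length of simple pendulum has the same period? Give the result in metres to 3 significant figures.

The equivalent simple-pendulum length is L_eq = I/(md), where I is about the pivot and d = 0.4055 m.
I_cm = (1/12)mL² = 0.3338 kg·m², so I = I_cm + md² = 0.3338 + 1.001 = 1.335 kg·m².
L_eq = 1.335/(6.09 × 0.4055) = 0.541 m.

0.541 m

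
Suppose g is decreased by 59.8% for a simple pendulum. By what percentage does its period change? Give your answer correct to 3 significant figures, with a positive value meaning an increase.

57.7%

T ∝ 1/√g, so T'/T = 1/√(0.4020) = 1.577.
Percentage change in T = (1.577 − 1) × 100% = 57.7%.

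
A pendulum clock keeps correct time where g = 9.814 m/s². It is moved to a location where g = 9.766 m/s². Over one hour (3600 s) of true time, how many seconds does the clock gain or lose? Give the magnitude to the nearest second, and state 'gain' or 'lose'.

The clock's period scales as T ∝ 1/√g, so T'/T = √(9.814/9.766) = 1.00245.
In 3600 s of true time the clock registers 3600/1.00245 = 3591.2 s, so it loses 9 s.

lose 9 s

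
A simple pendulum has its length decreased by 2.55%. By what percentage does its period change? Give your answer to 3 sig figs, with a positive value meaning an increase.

-1.28%

T ∝ √L, so T'/T = √(0.9745) = 0.9872.
Percentage change in T = (0.9872 − 1) × 100% = -1.28%.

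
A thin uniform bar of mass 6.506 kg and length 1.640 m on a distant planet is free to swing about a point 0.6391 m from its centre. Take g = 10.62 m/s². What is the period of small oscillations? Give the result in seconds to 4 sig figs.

For a physical pendulum T = 2π√(I/(mgd)), with d = 0.63910 m from pivot to centre of mass.
I_cm = mL²/12 = 6.506 × 1.640²/12 = 1.4582 kg·m²; I = I_cm + md² = 1.4582 + 6.506 × 0.63910² = 4.1156 kg·m².
T = 2π√(4.1156/(6.506 × 10.62 × 0.63910)) = 1.918 s.

1.918 s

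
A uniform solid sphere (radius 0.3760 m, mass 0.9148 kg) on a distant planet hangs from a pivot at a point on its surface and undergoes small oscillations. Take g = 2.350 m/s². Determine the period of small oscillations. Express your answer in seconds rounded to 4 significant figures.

2.974 s

I_cm = (2/5)mr² = 0.051732 kg·m². The pivot is at distance d = 0.3760 m from the centre of mass.
By the parallel-axis theorem, I = I_cm + md² = 0.051732 + 0.12933 = 0.18106 kg·m².
T = 2π√(I/(mgd)) = 2π√(0.18106/(0.9148 × 2.350 × 0.3760)) = 2.974 s.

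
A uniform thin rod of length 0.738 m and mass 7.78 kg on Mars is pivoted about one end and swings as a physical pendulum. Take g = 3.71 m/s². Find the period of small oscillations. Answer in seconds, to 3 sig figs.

For a physical pendulum T = 2π√(I/(mgd)), with d = 0.3690 m from pivot to centre of mass.
I_cm = mL²/12 = 7.78 × 0.738²/12 = 0.3531 kg·m²; I = I_cm + md² = 0.3531 + 7.78 × 0.3690² = 1.412 kg·m².
T = 2π√(1.412/(7.78 × 3.71 × 0.3690)) = 2.29 s.

2.29 s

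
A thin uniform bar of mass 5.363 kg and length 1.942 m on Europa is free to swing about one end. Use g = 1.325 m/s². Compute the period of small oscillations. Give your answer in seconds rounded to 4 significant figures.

6.211 s

For a physical pendulum T = 2π√(I/(mgd)), with d = 0.97100 m from pivot to centre of mass.
I_cm = mL²/12 = 5.363 × 1.942²/12 = 1.6855 kg·m²; I = I_cm + md² = 1.6855 + 5.363 × 0.97100² = 6.7419 kg·m².
T = 2π√(6.7419/(5.363 × 1.325 × 0.97100)) = 6.211 s.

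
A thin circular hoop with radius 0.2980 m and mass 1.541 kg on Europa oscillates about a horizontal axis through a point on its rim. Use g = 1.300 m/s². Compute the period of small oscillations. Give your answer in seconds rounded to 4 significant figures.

4.254 s

I_cm = mr² = 0.13685 kg·m². The pivot is at distance d = 0.2980 m from the centre of mass.
By the parallel-axis theorem, I = I_cm + md² = 0.13685 + 0.13685 = 0.27369 kg·m².
T = 2π√(I/(mgd)) = 2π√(0.27369/(1.541 × 1.300 × 0.2980)) = 4.254 s.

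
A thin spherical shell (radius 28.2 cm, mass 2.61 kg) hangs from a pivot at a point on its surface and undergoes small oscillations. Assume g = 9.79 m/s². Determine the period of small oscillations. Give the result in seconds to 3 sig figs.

1.38 s

I_cm = (2/3)mr² = 0.1384 kg·m². The pivot is at distance d = 0.282 m from the centre of mass.
By the parallel-axis theorem, I = I_cm + md² = 0.1384 + 0.2076 = 0.3459 kg·m².
T = 2π√(I/(mgd)) = 2π√(0.3459/(2.61 × 9.79 × 0.282)) = 1.38 s.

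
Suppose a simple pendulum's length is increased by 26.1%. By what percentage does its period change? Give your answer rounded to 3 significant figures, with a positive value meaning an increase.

12.3%

T ∝ √L, so T'/T = √(1.261) = 1.123.
Percentage change in T = (1.123 − 1) × 100% = 12.3%.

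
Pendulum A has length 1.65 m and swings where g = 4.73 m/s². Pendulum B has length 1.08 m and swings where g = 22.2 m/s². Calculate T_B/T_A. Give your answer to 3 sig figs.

0.373

T = 2π√(L/g), so T_B/T_A = √((L_B/g_B)/(L_A/g_A)) = √((1.08/22.2)/(1.65/4.73)) = 0.373.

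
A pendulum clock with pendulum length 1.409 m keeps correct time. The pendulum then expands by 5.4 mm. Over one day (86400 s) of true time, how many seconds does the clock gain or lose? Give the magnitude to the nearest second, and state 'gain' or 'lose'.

lose 165 s

T ∝ √L, so T'/T = √(1.41440/1.409) = 1.00191.
In 86400 s of true time the clock registers 86400/1.00191 = 86234.9 s, so it loses 165 s.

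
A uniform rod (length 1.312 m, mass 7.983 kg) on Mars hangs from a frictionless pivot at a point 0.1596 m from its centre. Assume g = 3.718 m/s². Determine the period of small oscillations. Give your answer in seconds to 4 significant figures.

3.352 s

For a physical pendulum T = 2π√(I/(mgd)), with d = 0.15960 m from pivot to centre of mass.
I_cm = mL²/12 = 7.983 × 1.312²/12 = 1.1451 kg·m²; I = I_cm + md² = 1.1451 + 7.983 × 0.15960² = 1.3485 kg·m².
T = 2π√(1.3485/(7.983 × 3.718 × 0.15960)) = 3.352 s.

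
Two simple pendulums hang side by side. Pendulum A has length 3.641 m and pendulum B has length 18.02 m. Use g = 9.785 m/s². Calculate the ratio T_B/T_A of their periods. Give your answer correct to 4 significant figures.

T ∝ √L, so T_B/T_A = √(L_B/L_A) = √(18.02/3.641) = 2.225.

2.225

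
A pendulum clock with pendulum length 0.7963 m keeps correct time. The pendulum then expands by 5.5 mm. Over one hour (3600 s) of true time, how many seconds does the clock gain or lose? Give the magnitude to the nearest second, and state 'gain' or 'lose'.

lose 12 s

T ∝ √L, so T'/T = √(0.80180/0.7963) = 1.00345.
In 3600 s of true time the clock registers 3600/1.00345 = 3587.6 s, so it loses 12 s.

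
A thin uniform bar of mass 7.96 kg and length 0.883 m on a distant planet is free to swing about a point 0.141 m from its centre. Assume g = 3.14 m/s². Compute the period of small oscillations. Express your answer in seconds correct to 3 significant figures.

2.75 s

For a physical pendulum T = 2π√(I/(mgd)), with d = 0.1410 m from pivot to centre of mass.
I_cm = mL²/12 = 7.96 × 0.883²/12 = 0.5172 kg·m²; I = I_cm + md² = 0.5172 + 7.96 × 0.1410² = 0.6754 kg·m².
T = 2π√(0.6754/(7.96 × 3.14 × 0.1410)) = 2.75 s.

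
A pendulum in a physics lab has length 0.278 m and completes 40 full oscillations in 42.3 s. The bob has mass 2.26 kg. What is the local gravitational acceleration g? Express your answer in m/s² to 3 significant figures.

9.81 m/s²

T = 42.3/40 = 1.057 s.
From T = 2π√(L/g), g = 4π²L/T² = 4π² × 0.278/1.057² = 9.81 m/s².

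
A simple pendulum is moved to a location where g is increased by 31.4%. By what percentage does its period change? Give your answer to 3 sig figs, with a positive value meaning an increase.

T ∝ 1/√g, so T'/T = 1/√(1.314) = 0.8724.
Percentage change in T = (0.8724 − 1) × 100% = -12.8%.

-12.8%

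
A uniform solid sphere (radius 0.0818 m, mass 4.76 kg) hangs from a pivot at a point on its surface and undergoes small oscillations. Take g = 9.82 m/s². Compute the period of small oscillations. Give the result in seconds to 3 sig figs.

I_cm = (2/5)mr² = 0.01274 kg·m². The pivot is at distance d = 0.0818 m from the centre of mass.
By the parallel-axis theorem, I = I_cm + md² = 0.01274 + 0.03185 = 0.04459 kg·m².
T = 2π√(I/(mgd)) = 2π√(0.04459/(4.76 × 9.82 × 0.0818)) = 0.679 s.

0.679 s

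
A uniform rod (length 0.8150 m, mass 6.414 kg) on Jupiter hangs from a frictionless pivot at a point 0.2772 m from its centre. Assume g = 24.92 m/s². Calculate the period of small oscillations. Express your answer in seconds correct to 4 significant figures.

For a physical pendulum T = 2π√(I/(mgd)), with d = 0.27720 m from pivot to centre of mass.
I_cm = mL²/12 = 6.414 × 0.8150²/12 = 0.35503 kg·m²; I = I_cm + md² = 0.35503 + 6.414 × 0.27720² = 0.84788 kg·m².
T = 2π√(0.84788/(6.414 × 24.92 × 0.27720)) = 0.8692 s.

0.8692 s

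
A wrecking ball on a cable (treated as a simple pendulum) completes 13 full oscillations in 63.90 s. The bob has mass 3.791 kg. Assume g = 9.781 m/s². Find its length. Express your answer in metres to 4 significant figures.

5.986 m

T = 63.90/13 = 4.9154 s.
From T = 2π√(L/g), L = gT²/(4π²) = 9.781 × 4.9154²/(4π²) = 5.986 m.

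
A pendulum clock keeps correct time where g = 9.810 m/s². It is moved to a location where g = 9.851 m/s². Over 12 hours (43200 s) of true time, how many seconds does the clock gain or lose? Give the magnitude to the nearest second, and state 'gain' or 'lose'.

The clock's period scales as T ∝ 1/√g, so T'/T = √(9.810/9.851) = 0.997917.
In 43200 s of true time the clock registers 43200/0.997917 = 43290.2 s, so it gains 90 s.

gain 90 s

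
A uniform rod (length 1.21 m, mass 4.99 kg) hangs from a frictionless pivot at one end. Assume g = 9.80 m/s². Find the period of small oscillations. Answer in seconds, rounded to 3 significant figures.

1.80 s

For a physical pendulum T = 2π√(I/(mgd)), with d = 0.6050 m from pivot to centre of mass.
I_cm = mL²/12 = 4.99 × 1.21²/12 = 0.6088 kg·m²; I = I_cm + md² = 0.6088 + 4.99 × 0.6050² = 2.435 kg·m².
T = 2π√(2.435/(4.99 × 9.80 × 0.6050)) = 1.80 s.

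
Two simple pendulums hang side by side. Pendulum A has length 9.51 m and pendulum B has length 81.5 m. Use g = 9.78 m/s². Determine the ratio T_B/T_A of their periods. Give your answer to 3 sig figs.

T ∝ √L, so T_B/T_A = √(L_B/L_A) = √(81.5/9.51) = 2.93.

2.93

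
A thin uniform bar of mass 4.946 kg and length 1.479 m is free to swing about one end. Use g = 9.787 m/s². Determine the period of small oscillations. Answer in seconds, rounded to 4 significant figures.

1.994 s

For a physical pendulum T = 2π√(I/(mgd)), with d = 0.73950 m from pivot to centre of mass.
I_cm = mL²/12 = 4.946 × 1.479²/12 = 0.90159 kg·m²; I = I_cm + md² = 0.90159 + 4.946 × 0.73950² = 3.6064 kg·m².
T = 2π√(3.6064/(4.946 × 9.787 × 0.73950)) = 1.994 s.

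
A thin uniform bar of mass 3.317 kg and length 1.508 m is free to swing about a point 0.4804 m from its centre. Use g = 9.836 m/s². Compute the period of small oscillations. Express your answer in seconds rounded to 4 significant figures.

1.874 s

For a physical pendulum T = 2π√(I/(mgd)), with d = 0.48040 m from pivot to centre of mass.
I_cm = mL²/12 = 3.317 × 1.508²/12 = 0.62859 kg·m²; I = I_cm + md² = 0.62859 + 3.317 × 0.48040² = 1.3941 kg·m².
T = 2π√(1.3941/(3.317 × 9.836 × 0.48040)) = 1.874 s.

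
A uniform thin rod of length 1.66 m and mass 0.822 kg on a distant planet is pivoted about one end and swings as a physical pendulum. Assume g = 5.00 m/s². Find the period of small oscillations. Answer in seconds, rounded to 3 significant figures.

For a physical pendulum T = 2π√(I/(mgd)), with d = 0.8300 m from pivot to centre of mass.
I_cm = mL²/12 = 0.822 × 1.66²/12 = 0.1888 kg·m²; I = I_cm + md² = 0.1888 + 0.822 × 0.8300² = 0.7550 kg·m².
T = 2π√(0.7550/(0.822 × 5.00 × 0.8300)) = 2.96 s.

2.96 s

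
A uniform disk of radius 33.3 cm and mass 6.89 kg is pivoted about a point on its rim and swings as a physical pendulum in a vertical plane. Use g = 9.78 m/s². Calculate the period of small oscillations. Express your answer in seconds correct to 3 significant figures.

1.42 s

I_cm = ½mr² = 0.3820 kg·m². The pivot is at distance d = 0.333 m from the centre of mass.
By the parallel-axis theorem, I = I_cm + md² = 0.3820 + 0.7640 = 1.146 kg·m².
T = 2π√(I/(mgd)) = 2π√(1.146/(6.89 × 9.78 × 0.333)) = 1.42 s.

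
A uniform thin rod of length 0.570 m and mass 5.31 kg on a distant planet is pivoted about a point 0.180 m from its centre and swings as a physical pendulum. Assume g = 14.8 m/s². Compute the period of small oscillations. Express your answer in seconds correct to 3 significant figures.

0.939 s

For a physical pendulum T = 2π√(I/(mgd)), with d = 0.1800 m from pivot to centre of mass.
I_cm = mL²/12 = 5.31 × 0.570²/12 = 0.1438 kg·m²; I = I_cm + md² = 0.1438 + 5.31 × 0.1800² = 0.3158 kg·m².
T = 2π√(0.3158/(5.31 × 14.8 × 0.1800)) = 0.939 s.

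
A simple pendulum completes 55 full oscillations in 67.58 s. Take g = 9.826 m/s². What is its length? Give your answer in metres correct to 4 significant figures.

0.3758 m

T = 67.58/55 = 1.2287 s.
From T = 2π√(L/g), L = gT²/(4π²) = 9.826 × 1.2287²/(4π²) = 0.3758 m.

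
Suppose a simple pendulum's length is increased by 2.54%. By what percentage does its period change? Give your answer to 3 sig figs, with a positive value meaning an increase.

1.26%

T ∝ √L, so T'/T = √(1.025) = 1.013.
Percentage change in T = (1.013 − 1) × 100% = 1.26%.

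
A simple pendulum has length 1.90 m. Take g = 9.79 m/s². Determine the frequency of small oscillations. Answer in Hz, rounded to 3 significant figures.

0.361 Hz

T = 2π√(L/g) = 2π√(1.90/9.79) = 2.768 s, so f = 1/T = 0.361 Hz.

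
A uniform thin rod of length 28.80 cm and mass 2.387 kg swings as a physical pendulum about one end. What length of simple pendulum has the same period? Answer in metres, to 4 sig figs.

The equivalent simple-pendulum length is L_eq = I/(md), where I is about the pivot and d = 0.14400 m.
I_cm = (1/12)mL² = 0.016499 kg·m², so I = I_cm + md² = 0.016499 + 0.049497 = 0.065996 kg·m².
L_eq = 0.065996/(2.387 × 0.14400) = 0.1920 m.

0.1920 m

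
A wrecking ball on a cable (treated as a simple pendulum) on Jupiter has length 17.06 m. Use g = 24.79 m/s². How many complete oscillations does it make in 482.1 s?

92

T = 2π√(L/g) = 2π√(17.06/24.79) = 5.2123 s.
Number of complete oscillations = ⌊482.1/5.2123⌋ = ⌊92.492⌋ = 92.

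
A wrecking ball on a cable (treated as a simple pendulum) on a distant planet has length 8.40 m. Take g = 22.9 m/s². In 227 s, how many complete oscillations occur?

T = 2π√(L/g) = 2π√(8.40/22.9) = 3.805 s.
Number of complete oscillations = ⌊227/3.805⌋ = ⌊59.65⌋ = 59.

59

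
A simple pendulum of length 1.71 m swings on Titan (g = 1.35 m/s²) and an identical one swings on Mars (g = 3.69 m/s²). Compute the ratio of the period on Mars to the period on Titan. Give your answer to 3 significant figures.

T ∝ 1/√g, so T₂/T₁ = √(g₁/g₂) = √(1.35/3.69) = 0.605.

0.605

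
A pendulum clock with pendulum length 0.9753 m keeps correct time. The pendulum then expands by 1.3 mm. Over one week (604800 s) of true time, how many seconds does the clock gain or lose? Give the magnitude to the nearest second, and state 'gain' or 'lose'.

T ∝ √L, so T'/T = √(0.97660/0.9753) = 1.00067.
In 604800 s of true time the clock registers 604800/1.00067 = 604397.3 s, so it loses 403 s.

lose 403 s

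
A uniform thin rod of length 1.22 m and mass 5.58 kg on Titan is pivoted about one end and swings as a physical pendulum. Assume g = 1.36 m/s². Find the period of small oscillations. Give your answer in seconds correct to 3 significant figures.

For a physical pendulum T = 2π√(I/(mgd)), with d = 0.6100 m from pivot to centre of mass.
I_cm = mL²/12 = 5.58 × 1.22²/12 = 0.6921 kg·m²; I = I_cm + md² = 0.6921 + 5.58 × 0.6100² = 2.768 kg·m².
T = 2π√(2.768/(5.58 × 1.36 × 0.6100)) = 4.86 s.

4.86 s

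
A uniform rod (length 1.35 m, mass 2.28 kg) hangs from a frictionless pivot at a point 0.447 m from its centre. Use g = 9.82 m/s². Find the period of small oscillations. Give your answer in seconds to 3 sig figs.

1.78 s

For a physical pendulum T = 2π√(I/(mgd)), with d = 0.4470 m from pivot to centre of mass.
I_cm = mL²/12 = 2.28 × 1.35²/12 = 0.3463 kg·m²; I = I_cm + md² = 0.3463 + 2.28 × 0.4470² = 0.8018 kg·m².
T = 2π√(0.8018/(2.28 × 9.82 × 0.4470)) = 1.78 s.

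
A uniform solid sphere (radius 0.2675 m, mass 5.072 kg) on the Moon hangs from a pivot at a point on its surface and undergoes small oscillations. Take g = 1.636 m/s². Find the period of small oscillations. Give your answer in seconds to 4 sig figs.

I_cm = (2/5)mr² = 0.14517 kg·m². The pivot is at distance d = 0.2675 m from the centre of mass.
By the parallel-axis theorem, I = I_cm + md² = 0.14517 + 0.36293 = 0.50811 kg·m².
T = 2π√(I/(mgd)) = 2π√(0.50811/(5.072 × 1.636 × 0.2675)) = 3.006 s.

3.006 s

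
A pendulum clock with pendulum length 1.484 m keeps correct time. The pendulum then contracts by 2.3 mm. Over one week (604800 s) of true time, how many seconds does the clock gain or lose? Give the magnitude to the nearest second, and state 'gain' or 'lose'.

gain 469 s

T ∝ √L, so T'/T = √(1.48170/1.484) = 0.999225.
In 604800 s of true time the clock registers 604800/0.999225 = 605269.2 s, so it gains 469 s.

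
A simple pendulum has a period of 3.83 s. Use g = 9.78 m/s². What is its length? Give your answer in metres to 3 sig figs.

3.63 m

From T = 2π√(L/g), L = gT²/(4π²) = 9.78 × 3.830²/(4π²) = 3.63 m.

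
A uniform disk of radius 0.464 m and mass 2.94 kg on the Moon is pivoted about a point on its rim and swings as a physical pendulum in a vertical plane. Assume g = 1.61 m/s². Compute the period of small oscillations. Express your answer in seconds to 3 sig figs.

I_cm = ½mr² = 0.3165 kg·m². The pivot is at distance d = 0.464 m from the centre of mass.
By the parallel-axis theorem, I = I_cm + md² = 0.3165 + 0.6330 = 0.9495 kg·m².
T = 2π√(I/(mgd)) = 2π√(0.9495/(2.94 × 1.61 × 0.464)) = 4.13 s.

4.13 s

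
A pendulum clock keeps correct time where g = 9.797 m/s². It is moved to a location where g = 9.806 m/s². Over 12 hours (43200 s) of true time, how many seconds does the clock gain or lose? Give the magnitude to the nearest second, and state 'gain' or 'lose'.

The clock's period scales as T ∝ 1/√g, so T'/T = √(9.797/9.806) = 0.999541.
In 43200 s of true time the clock registers 43200/0.999541 = 43219.8 s, so it gains 20 s.

gain 20 s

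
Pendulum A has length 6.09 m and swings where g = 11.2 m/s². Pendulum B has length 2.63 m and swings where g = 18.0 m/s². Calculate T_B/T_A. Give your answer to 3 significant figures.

0.518

T = 2π√(L/g), so T_B/T_A = √((L_B/g_B)/(L_A/g_A)) = √((2.63/18.0)/(6.09/11.2)) = 0.518.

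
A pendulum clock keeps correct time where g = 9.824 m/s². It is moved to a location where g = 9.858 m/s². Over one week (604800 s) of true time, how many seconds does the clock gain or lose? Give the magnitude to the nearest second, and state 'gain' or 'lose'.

The clock's period scales as T ∝ 1/√g, so T'/T = √(9.824/9.858) = 0.998274.
In 604800 s of true time the clock registers 604800/0.998274 = 605845.7 s, so it gains 1046 s.

gain 1046 s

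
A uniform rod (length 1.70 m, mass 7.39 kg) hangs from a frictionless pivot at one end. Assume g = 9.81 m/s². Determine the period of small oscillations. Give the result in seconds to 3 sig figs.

2.14 s

For a physical pendulum T = 2π√(I/(mgd)), with d = 0.8500 m from pivot to centre of mass.
I_cm = mL²/12 = 7.39 × 1.70²/12 = 1.780 kg·m²; I = I_cm + md² = 1.780 + 7.39 × 0.8500² = 7.119 kg·m².
T = 2π√(7.119/(7.39 × 9.81 × 0.8500)) = 2.14 s.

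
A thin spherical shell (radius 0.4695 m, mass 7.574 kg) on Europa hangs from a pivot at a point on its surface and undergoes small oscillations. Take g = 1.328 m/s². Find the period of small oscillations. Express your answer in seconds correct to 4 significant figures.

I_cm = (2/3)mr² = 1.1130 kg·m². The pivot is at distance d = 0.4695 m from the centre of mass.
By the parallel-axis theorem, I = I_cm + md² = 1.1130 + 1.6695 = 2.7826 kg·m².
T = 2π√(I/(mgd)) = 2π√(2.7826/(7.574 × 1.328 × 0.4695)) = 4.823 s.

4.823 s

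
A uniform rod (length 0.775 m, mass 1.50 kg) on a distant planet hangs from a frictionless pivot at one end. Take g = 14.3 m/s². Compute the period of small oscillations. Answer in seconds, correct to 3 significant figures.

1.19 s

For a physical pendulum T = 2π√(I/(mgd)), with d = 0.3875 m from pivot to centre of mass.
I_cm = mL²/12 = 1.50 × 0.775²/12 = 0.07508 kg·m²; I = I_cm + md² = 0.07508 + 1.50 × 0.3875² = 0.3003 kg·m².
T = 2π√(0.3003/(1.50 × 14.3 × 0.3875)) = 1.19 s.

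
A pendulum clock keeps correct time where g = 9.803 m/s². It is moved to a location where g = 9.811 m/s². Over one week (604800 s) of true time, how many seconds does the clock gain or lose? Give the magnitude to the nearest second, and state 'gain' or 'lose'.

The clock's period scales as T ∝ 1/√g, so T'/T = √(9.803/9.811) = 0.999592.
In 604800 s of true time the clock registers 604800/0.999592 = 605046.7 s, so it gains 247 s.

gain 247 s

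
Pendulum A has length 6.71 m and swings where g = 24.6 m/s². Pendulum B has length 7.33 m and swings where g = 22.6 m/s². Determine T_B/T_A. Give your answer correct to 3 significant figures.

1.09

T = 2π√(L/g), so T_B/T_A = √((L_B/g_B)/(L_A/g_A)) = √((7.33/22.6)/(6.71/24.6)) = 1.09.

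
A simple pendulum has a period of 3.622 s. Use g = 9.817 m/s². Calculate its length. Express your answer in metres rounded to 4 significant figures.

3.262 m

From T = 2π√(L/g), L = gT²/(4π²) = 9.817 × 3.6220²/(4π²) = 3.262 m.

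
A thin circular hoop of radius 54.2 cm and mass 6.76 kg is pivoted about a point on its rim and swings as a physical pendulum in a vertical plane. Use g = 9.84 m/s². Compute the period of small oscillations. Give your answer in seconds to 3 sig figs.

2.09 s

I_cm = mr² = 1.986 kg·m². The pivot is at distance d = 0.542 m from the centre of mass.
By the parallel-axis theorem, I = I_cm + md² = 1.986 + 1.986 = 3.972 kg·m².
T = 2π√(I/(mgd)) = 2π√(3.972/(6.76 × 9.84 × 0.542)) = 2.09 s.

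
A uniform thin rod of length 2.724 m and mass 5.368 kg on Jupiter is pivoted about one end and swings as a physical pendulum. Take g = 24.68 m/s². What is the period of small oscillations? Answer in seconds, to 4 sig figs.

For a physical pendulum T = 2π√(I/(mgd)), with d = 1.3620 m from pivot to centre of mass.
I_cm = mL²/12 = 5.368 × 2.724²/12 = 3.3193 kg·m²; I = I_cm + md² = 3.3193 + 5.368 × 1.3620² = 13.277 kg·m².
T = 2π√(13.277/(5.368 × 24.68 × 1.3620)) = 1.704 s.

1.704 s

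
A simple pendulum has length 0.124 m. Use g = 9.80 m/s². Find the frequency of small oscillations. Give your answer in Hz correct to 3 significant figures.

T = 2π√(L/g) = 2π√(0.124/9.80) = 0.7068 s, so f = 1/T = 1.41 Hz.

1.41 Hz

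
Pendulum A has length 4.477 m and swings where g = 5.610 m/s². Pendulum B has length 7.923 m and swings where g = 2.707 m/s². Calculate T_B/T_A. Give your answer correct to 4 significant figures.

T = 2π√(L/g), so T_B/T_A = √((L_B/g_B)/(L_A/g_A)) = √((7.923/2.707)/(4.477/5.610)) = 1.915.

1.915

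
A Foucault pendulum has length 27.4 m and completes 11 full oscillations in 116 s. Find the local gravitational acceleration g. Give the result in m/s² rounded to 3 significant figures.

T = 116/11 = 10.55 s.
From T = 2π√(L/g), g = 4π²L/T² = 4π² × 27.4/10.55² = 9.73 m/s².

9.73 m/s²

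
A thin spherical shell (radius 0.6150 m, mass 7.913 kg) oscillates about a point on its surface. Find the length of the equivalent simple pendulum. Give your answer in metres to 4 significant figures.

1.025 m

The equivalent simple-pendulum length is L_eq = I/(md), where I is about the pivot and d = 0.61500 m.
I_cm = (2/3)mR² = 1.9953 kg·m², so I = I_cm + md² = 1.9953 + 2.9929 = 4.9882 kg·m².
L_eq = 4.9882/(7.913 × 0.61500) = 1.025 m.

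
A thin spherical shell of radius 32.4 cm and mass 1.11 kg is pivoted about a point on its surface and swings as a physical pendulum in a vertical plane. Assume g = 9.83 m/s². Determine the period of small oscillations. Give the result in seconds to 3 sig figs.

1.47 s

I_cm = (2/3)mr² = 0.07768 kg·m². The pivot is at distance d = 0.324 m from the centre of mass.
By the parallel-axis theorem, I = I_cm + md² = 0.07768 + 0.1165 = 0.1942 kg·m².
T = 2π√(I/(mgd)) = 2π√(0.1942/(1.11 × 9.83 × 0.324)) = 1.47 s.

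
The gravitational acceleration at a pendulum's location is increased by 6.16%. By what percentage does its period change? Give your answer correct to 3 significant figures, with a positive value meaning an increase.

T ∝ 1/√g, so T'/T = 1/√(1.062) = 0.9706.
Percentage change in T = (0.9706 − 1) × 100% = -2.94%.

-2.94%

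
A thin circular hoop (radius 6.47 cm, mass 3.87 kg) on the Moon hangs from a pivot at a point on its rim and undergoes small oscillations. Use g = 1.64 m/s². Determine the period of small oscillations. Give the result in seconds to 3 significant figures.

I_cm = mr² = 0.01620 kg·m². The pivot is at distance d = 0.0647 m from the centre of mass.
By the parallel-axis theorem, I = I_cm + md² = 0.01620 + 0.01620 = 0.03240 kg·m².
T = 2π√(I/(mgd)) = 2π√(0.03240/(3.87 × 1.64 × 0.0647)) = 1.76 s.

1.76 s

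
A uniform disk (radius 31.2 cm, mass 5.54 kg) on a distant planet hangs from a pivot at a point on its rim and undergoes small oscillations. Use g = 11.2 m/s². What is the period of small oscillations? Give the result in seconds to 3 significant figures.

I_cm = ½mr² = 0.2696 kg·m². The pivot is at distance d = 0.312 m from the centre of mass.
By the parallel-axis theorem, I = I_cm + md² = 0.2696 + 0.5393 = 0.8089 kg·m².
T = 2π√(I/(mgd)) = 2π√(0.8089/(5.54 × 11.2 × 0.312)) = 1.28 s.

1.28 s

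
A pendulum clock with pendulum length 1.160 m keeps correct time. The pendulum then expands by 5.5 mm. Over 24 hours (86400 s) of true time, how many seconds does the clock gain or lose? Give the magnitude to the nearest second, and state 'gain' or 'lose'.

lose 204 s

T ∝ √L, so T'/T = √(1.16550/1.160) = 1.00237.
In 86400 s of true time the clock registers 86400/1.00237 = 86195.9 s, so it loses 204 s.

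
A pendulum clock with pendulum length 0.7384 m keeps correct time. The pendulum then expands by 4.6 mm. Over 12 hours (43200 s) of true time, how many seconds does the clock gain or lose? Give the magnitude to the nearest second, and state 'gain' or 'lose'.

lose 134 s

T ∝ √L, so T'/T = √(0.74300/0.7384) = 1.00311.
In 43200 s of true time the clock registers 43200/1.00311 = 43066.1 s, so it loses 134 s.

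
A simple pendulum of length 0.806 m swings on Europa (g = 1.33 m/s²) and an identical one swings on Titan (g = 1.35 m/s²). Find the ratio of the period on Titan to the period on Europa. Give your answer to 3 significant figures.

0.993

T ∝ 1/√g, so T₂/T₁ = √(g₁/g₂) = √(1.33/1.35) = 0.993.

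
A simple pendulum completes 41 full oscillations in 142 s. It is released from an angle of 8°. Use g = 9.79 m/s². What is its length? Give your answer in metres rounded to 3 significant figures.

2.97 m

T = 142/41 = 3.463 s.
From T = 2π√(L/g), L = gT²/(4π²) = 9.79 × 3.463²/(4π²) = 2.97 m.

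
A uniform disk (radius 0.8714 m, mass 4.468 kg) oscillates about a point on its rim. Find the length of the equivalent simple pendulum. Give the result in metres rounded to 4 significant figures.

The equivalent simple-pendulum length is L_eq = I/(md), where I is about the pivot and d = 0.87140 m.
I_cm = ½mR² = 1.6964 kg·m², so I = I_cm + md² = 1.6964 + 3.3927 = 5.0891 kg·m².
L_eq = 5.0891/(4.468 × 0.87140) = 1.307 m.

1.307 m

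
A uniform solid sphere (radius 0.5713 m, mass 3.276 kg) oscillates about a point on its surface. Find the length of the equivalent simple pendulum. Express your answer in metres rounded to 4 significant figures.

The equivalent simple-pendulum length is L_eq = I/(md), where I is about the pivot and d = 0.57130 m.
I_cm = (2/5)mR² = 0.42769 kg·m², so I = I_cm + md² = 0.42769 + 1.0692 = 1.4969 kg·m².
L_eq = 1.4969/(3.276 × 0.57130) = 0.7998 m.

0.7998 m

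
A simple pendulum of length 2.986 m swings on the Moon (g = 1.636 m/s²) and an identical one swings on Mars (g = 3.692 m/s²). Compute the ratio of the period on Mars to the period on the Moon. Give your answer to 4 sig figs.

0.6657

T ∝ 1/√g, so T₂/T₁ = √(g₁/g₂) = √(1.636/3.692) = 0.6657.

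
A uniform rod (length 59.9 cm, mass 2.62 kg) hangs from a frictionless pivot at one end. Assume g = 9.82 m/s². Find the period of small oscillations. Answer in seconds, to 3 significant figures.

For a physical pendulum T = 2π√(I/(mgd)), with d = 0.2995 m from pivot to centre of mass.
I_cm = mL²/12 = 2.62 × 0.599²/12 = 0.07834 kg·m²; I = I_cm + md² = 0.07834 + 2.62 × 0.2995² = 0.3134 kg·m².
T = 2π√(0.3134/(2.62 × 9.82 × 0.2995)) = 1.27 s.

1.27 s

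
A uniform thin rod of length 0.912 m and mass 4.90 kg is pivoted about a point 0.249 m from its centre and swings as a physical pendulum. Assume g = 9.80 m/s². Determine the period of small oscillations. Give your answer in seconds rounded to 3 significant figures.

For a physical pendulum T = 2π√(I/(mgd)), with d = 0.2490 m from pivot to centre of mass.
I_cm = mL²/12 = 4.90 × 0.912²/12 = 0.3396 kg·m²; I = I_cm + md² = 0.3396 + 4.90 × 0.2490² = 0.6434 kg·m².
T = 2π√(0.6434/(4.90 × 9.80 × 0.2490)) = 1.46 s.

1.46 s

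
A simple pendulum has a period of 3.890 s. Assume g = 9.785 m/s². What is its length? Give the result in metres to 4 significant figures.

From T = 2π√(L/g), L = gT²/(4π²) = 9.785 × 3.8900²/(4π²) = 3.751 m.

3.751 m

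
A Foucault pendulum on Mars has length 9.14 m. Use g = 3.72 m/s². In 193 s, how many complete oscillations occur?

T = 2π√(L/g) = 2π√(9.14/3.72) = 9.849 s.
Number of complete oscillations = ⌊193/9.849⌋ = ⌊19.60⌋ = 19.

19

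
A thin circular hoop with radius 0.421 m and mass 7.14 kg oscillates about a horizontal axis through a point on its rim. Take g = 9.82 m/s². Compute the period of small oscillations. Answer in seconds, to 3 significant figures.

I_cm = mr² = 1.266 kg·m². The pivot is at distance d = 0.421 m from the centre of mass.
By the parallel-axis theorem, I = I_cm + md² = 1.266 + 1.266 = 2.531 kg·m².
T = 2π√(I/(mgd)) = 2π√(2.531/(7.14 × 9.82 × 0.421)) = 1.84 s.

1.84 s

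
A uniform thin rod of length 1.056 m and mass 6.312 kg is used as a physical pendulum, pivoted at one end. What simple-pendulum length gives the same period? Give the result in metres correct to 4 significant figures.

0.7040 m

The equivalent simple-pendulum length is L_eq = I/(md), where I is about the pivot and d = 0.52800 m.
I_cm = (1/12)mL² = 0.58656 kg·m², so I = I_cm + md² = 0.58656 + 1.7597 = 2.3462 kg·m².
L_eq = 2.3462/(6.312 × 0.52800) = 0.7040 m.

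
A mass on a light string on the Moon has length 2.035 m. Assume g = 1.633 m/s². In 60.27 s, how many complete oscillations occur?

8

T = 2π√(L/g) = 2π√(2.035/1.633) = 7.0141 s.
Number of complete oscillations = ⌊60.27/7.0141⌋ = ⌊8.5928⌋ = 8.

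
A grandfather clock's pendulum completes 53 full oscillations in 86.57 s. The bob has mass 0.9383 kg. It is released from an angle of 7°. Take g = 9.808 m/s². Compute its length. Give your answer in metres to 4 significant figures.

T = 86.57/53 = 1.6334 s.
From T = 2π√(L/g), L = gT²/(4π²) = 9.808 × 1.6334²/(4π²) = 0.6628 m.

0.6628 m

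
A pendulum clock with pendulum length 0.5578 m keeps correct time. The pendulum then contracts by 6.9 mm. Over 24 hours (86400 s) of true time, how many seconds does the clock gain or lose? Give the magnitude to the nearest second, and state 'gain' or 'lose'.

T ∝ √L, so T'/T = √(0.55090/0.5578) = 0.993796.
In 86400 s of true time the clock registers 86400/0.993796 = 86939.4 s, so it gains 539 s.

gain 539 s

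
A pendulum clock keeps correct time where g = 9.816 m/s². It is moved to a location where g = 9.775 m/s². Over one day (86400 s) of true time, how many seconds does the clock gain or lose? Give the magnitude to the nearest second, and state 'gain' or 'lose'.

The clock's period scales as T ∝ 1/√g, so T'/T = √(9.816/9.775) = 1.00209.
In 86400 s of true time the clock registers 86400/1.00209 = 86219.4 s, so it loses 181 s.

lose 181 s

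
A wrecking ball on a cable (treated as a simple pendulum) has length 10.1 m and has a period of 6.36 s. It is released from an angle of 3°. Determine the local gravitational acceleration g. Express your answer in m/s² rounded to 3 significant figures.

9.86 m/s²

From T = 2π√(L/g), g = 4π²L/T² = 4π² × 10.1/6.360² = 9.86 m/s².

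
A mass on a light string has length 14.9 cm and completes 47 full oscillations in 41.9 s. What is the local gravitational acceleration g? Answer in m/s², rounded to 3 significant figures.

7.40 m/s²

T = 41.9/47 = 0.8915 s.
From T = 2π√(L/g), g = 4π²L/T² = 4π² × 0.149/0.8915² = 7.40 m/s².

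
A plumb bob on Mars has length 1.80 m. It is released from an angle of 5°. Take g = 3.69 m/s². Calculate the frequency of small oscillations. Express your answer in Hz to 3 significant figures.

T = 2π√(L/g) = 2π√(1.80/3.69) = 4.388 s, so f = 1/T = 0.228 Hz.

0.228 Hz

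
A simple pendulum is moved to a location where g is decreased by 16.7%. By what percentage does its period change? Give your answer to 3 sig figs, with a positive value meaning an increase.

T ∝ 1/√g, so T'/T = 1/√(0.8330) = 1.096.
Percentage change in T = (1.096 − 1) × 100% = 9.57%.

9.57%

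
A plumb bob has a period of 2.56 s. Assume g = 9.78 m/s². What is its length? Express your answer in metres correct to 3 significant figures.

From T = 2π√(L/g), L = gT²/(4π²) = 9.78 × 2.560²/(4π²) = 1.62 m.

1.62 m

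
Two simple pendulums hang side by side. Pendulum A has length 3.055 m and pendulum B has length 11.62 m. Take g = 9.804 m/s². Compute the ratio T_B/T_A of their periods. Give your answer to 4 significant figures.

1.950

T ∝ √L, so T_B/T_A = √(L_B/L_A) = √(11.62/3.055) = 1.950.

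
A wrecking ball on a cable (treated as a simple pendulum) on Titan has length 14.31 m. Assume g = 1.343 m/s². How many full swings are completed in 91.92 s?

T = 2π√(L/g) = 2π√(14.31/1.343) = 20.510 s.
Number of complete oscillations = ⌊91.92/20.510⌋ = ⌊4.4818⌋ = 4.

4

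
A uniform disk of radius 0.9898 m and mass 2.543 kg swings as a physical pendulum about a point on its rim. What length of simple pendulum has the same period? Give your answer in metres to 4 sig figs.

1.485 m

The equivalent simple-pendulum length is L_eq = I/(md), where I is about the pivot and d = 0.98980 m.
I_cm = ½mR² = 1.2457 kg·m², so I = I_cm + md² = 1.2457 + 2.4914 = 3.7371 kg·m².
L_eq = 3.7371/(2.543 × 0.98980) = 1.485 m.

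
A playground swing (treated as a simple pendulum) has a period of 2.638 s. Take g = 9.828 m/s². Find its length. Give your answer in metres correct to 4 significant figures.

1.732 m

From T = 2π√(L/g), L = gT²/(4π²) = 9.828 × 2.6380²/(4π²) = 1.732 m.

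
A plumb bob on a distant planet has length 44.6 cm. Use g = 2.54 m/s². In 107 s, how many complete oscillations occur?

40

T = 2π√(L/g) = 2π√(0.446/2.54) = 2.633 s.
Number of complete oscillations = ⌊107/2.633⌋ = ⌊40.64⌋ = 40.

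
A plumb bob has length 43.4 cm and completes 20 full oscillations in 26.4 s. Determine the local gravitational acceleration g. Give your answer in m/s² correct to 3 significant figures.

9.83 m/s²

T = 26.4/20 = 1.320 s.
From T = 2π√(L/g), g = 4π²L/T² = 4π² × 0.434/1.320² = 9.83 m/s².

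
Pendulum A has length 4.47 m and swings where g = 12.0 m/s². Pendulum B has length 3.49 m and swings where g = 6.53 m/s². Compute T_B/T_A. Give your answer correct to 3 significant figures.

T = 2π√(L/g), so T_B/T_A = √((L_B/g_B)/(L_A/g_A)) = √((3.49/6.53)/(4.47/12.0)) = 1.20.

1.20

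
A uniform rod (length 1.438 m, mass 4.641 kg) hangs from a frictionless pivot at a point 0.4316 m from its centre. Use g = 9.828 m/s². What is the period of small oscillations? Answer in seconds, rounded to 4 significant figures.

For a physical pendulum T = 2π√(I/(mgd)), with d = 0.43160 m from pivot to centre of mass.
I_cm = mL²/12 = 4.641 × 1.438²/12 = 0.79974 kg·m²; I = I_cm + md² = 0.79974 + 4.641 × 0.43160² = 1.6643 kg·m².
T = 2π√(1.6643/(4.641 × 9.828 × 0.43160)) = 1.827 s.

1.827 s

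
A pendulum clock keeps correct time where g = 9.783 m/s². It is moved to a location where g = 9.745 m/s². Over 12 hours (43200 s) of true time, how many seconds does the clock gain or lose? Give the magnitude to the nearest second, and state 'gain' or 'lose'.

lose 84 s

The clock's period scales as T ∝ 1/√g, so T'/T = √(9.783/9.745) = 1.00195.
In 43200 s of true time the clock registers 43200/1.00195 = 43116.0 s, so it loses 84 s.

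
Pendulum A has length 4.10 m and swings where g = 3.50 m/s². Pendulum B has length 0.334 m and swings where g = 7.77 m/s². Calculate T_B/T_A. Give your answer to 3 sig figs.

T = 2π√(L/g), so T_B/T_A = √((L_B/g_B)/(L_A/g_A)) = √((0.334/7.77)/(4.10/3.50)) = 0.192.

0.192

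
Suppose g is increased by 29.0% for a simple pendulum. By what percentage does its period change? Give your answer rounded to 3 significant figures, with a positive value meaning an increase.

-12.0%

T ∝ 1/√g, so T'/T = 1/√(1.290) = 0.8805.
Percentage change in T = (0.8805 − 1) × 100% = -12.0%.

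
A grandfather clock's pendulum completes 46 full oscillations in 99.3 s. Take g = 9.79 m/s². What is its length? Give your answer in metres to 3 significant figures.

1.16 m

T = 99.3/46 = 2.159 s.
From T = 2π√(L/g), L = gT²/(4π²) = 9.79 × 2.159²/(4π²) = 1.16 m.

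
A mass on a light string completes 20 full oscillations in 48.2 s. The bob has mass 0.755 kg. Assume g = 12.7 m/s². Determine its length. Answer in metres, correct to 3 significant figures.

T = 48.2/20 = 2.410 s.
From T = 2π√(L/g), L = gT²/(4π²) = 12.7 × 2.410²/(4π²) = 1.87 m.

1.87 m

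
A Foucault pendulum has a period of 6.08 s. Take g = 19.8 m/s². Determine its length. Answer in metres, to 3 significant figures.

18.5 m

From T = 2π√(L/g), L = gT²/(4π²) = 19.8 × 6.080²/(4π²) = 18.5 m.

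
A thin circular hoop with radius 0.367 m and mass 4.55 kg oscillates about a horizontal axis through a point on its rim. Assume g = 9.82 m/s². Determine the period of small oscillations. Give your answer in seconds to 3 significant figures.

1.72 s

I_cm = mr² = 0.6128 kg·m². The pivot is at distance d = 0.367 m from the centre of mass.
By the parallel-axis theorem, I = I_cm + md² = 0.6128 + 0.6128 = 1.226 kg·m².
T = 2π√(I/(mgd)) = 2π√(1.226/(4.55 × 9.82 × 0.367)) = 1.72 s.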